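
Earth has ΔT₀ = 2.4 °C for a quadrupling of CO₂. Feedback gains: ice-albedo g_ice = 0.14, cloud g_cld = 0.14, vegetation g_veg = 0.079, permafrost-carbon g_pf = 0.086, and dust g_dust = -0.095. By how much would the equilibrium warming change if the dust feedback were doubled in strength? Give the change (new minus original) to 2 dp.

Original: g = 0.35, ΔT = 2.4/(1−0.35) = 3.6923 °C.
With doubled dust: g' = 0.255, ΔT' = 2.4/(1−0.255) = 3.2215 °C.
Change = 3.2215 − 3.6923 = -0.47 °C.

-0.47 °C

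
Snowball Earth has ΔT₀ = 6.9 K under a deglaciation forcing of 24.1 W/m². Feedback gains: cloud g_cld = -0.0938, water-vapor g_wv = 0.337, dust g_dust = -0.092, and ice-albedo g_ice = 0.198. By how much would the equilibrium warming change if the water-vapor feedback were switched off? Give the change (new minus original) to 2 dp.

Original: g = 0.3492, ΔT = 6.9/(1−0.3492) = 10.6023 K.
Without water-vapor: g' = 0.0122, ΔT' = 6.9/(1−0.0122) = 6.9852 K.
Change = 6.9852 − 10.6023 = -3.62 K.

-3.62 K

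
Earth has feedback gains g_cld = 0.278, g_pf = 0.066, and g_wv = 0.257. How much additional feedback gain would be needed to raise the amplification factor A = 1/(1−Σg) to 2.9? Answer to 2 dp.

Current total gain = 0.601.
Target gain for A = 2.9: g* = 1 − 1/2.9 = 0.6552.
Additional gain needed = 0.6552 − 0.601 = 0.05.

0.05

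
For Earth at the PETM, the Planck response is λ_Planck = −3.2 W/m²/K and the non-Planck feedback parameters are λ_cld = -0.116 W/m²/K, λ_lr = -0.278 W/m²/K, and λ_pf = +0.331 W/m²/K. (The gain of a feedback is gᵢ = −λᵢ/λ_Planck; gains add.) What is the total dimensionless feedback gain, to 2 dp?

-0.02

Convert to gains: g_cld = -0.116/3.2 = -0.03625; g_lr = -0.278/3.2 = -0.08688; g_pf = 0.331/3.2 = 0.1034.
Total gain g = -0.01973.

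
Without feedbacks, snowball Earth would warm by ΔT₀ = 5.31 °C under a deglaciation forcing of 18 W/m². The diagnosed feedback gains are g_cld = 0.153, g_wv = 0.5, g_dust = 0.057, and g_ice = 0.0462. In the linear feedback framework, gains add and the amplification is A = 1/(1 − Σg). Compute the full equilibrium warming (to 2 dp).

Total gain g = 0.153 + 0.5 + 0.057 + 0.0462 = 0.7562.
Amplification A = 1/(1 − 0.7562) = 4.102.
ΔT = 5.31 × 4.102 = 21.78 °C.

21.78 °C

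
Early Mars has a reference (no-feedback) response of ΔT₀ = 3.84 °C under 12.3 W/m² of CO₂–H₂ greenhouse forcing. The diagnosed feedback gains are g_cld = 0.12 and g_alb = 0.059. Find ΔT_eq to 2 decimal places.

4.68 °C

Total gain g = 0.12 + 0.059 = 0.179.
Amplification A = 1/(1 − 0.179) = 1.218.
ΔT = 3.84 × 1.218 = 4.68 °C.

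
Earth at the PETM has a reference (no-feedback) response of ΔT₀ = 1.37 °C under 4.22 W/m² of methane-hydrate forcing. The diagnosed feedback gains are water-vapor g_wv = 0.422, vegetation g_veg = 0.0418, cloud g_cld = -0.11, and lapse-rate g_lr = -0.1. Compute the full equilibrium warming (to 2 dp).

1.84 °C

Total gain g = 0.422 + 0.0418 − 0.11 − 0.1 = 0.2538.
Amplification A = 1/(1 − 0.2538) = 1.34.
ΔT = 1.37 × 1.34 = 1.84 °C.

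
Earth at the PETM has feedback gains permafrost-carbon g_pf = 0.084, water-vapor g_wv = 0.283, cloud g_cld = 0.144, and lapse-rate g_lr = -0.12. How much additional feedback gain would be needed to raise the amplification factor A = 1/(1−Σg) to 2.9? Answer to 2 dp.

0.26

Current total gain = 0.391.
Target gain for A = 2.9: g* = 1 − 1/2.9 = 0.6552.
Additional gain needed = 0.6552 − 0.391 = 0.26.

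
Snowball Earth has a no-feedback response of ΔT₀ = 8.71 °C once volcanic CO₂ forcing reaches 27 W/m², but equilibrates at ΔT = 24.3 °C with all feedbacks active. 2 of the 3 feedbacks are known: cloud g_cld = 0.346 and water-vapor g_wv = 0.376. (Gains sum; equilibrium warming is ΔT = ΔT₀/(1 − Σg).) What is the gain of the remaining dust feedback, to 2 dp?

-0.08

Amplification A = ΔT/ΔT₀ = 24.3/8.71 = 2.79.
Total gain g = 1 − 1/A = 1 − 1/2.79 = 0.6416.
Known gains sum to 0.346 + 0.376 = 0.722.
g_dust = 0.6416 − 0.722 = -0.08.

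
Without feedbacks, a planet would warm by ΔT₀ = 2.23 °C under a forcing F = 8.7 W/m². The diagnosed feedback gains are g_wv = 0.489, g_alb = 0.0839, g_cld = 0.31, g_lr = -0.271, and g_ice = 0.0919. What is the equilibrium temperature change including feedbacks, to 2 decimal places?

Total gain g = 0.489 + 0.0839 + 0.31 − 0.271 + 0.0919 = 0.7038.
Amplification A = 1/(1 − 0.7038) = 3.376.
ΔT = 2.23 × 3.376 = 7.53 °C.

7.53 °C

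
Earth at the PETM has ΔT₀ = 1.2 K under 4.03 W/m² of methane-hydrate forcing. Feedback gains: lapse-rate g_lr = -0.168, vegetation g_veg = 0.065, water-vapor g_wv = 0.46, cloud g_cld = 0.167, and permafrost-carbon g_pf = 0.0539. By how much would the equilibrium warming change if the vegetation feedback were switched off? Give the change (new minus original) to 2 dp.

Original: g = 0.5779, ΔT = 1.2/(1−0.5779) = 2.8429 K.
Without vegetation: g' = 0.5129, ΔT' = 1.2/(1−0.5129) = 2.4636 K.
Change = 2.4636 − 2.8429 = -0.38 K.

-0.38 K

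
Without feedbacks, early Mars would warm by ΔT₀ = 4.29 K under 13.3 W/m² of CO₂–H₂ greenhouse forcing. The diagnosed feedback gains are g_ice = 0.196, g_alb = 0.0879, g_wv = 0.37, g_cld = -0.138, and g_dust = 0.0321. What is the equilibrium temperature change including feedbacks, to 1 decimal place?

Total gain g = 0.196 + 0.0879 + 0.37 − 0.138 + 0.0321 = 0.548.
Amplification A = 1/(1 − 0.548) = 2.212.
ΔT = 4.29 × 2.212 = 9.5 K.

9.5 K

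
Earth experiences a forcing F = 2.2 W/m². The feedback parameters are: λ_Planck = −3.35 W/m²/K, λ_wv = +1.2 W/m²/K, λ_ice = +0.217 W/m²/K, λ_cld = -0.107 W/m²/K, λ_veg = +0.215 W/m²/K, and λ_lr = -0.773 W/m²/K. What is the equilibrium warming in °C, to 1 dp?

Net feedback parameter λ = (−3.35) + (+1.2) + (+0.217) + (-0.107) + (+0.215) + (-0.773) = -2.598 W/m²/K.
ΔT = −F/λ = −2.2/(-2.598) = 0.8 °C.

0.8 °C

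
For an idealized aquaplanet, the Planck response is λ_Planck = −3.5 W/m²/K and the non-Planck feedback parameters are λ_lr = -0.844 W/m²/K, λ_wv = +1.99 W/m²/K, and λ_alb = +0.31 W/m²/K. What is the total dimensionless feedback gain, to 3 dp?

Convert to gains: g_lr = -0.844/3.5 = -0.2411; g_wv = 1.99/3.5 = 0.5686; g_alb = 0.31/3.5 = 0.08857.
Total gain g = 0.41607.

0.416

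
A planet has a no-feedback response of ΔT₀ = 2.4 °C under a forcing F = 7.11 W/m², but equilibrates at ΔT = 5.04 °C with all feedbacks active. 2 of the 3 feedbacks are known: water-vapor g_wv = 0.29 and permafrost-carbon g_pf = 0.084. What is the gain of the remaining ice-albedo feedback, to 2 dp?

Amplification A = ΔT/ΔT₀ = 5.04/2.4 = 2.1.
Total gain g = 1 − 1/A = 1 − 1/2.1 = 0.5238.
Known gains sum to 0.29 + 0.084 = 0.374.
g_ice = 0.5238 − 0.374 = 0.15.

0.15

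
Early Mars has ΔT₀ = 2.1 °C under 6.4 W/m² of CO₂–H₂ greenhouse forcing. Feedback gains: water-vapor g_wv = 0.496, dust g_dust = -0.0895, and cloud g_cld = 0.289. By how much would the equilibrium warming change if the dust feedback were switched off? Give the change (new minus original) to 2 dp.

Original: g = 0.6955, ΔT = 2.1/(1−0.6955) = 6.8966 °C.
Without dust: g' = 0.785, ΔT' = 2.1/(1−0.785) = 9.7674 °C.
Change = 9.7674 − 6.8966 = 2.87 °C.

2.87 °C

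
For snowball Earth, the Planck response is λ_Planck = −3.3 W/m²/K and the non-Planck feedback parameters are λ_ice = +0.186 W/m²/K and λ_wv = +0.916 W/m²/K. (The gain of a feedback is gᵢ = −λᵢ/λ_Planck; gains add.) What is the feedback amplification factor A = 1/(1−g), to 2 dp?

1.50

Convert to gains: g_ice = 0.186/3.3 = 0.05636; g_wv = 0.916/3.3 = 0.2776.
Total gain g = 0.33396.
A = 1/(1 − 0.33396) = 1.50.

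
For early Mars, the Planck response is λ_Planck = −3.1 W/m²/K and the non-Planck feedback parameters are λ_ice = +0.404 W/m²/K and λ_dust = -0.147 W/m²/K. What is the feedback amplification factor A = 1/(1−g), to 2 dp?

1.09

Convert to gains: g_ice = 0.404/3.1 = 0.1303; g_dust = -0.147/3.1 = -0.04742.
Total gain g = 0.08288.
A = 1/(1 − 0.08288) = 1.09.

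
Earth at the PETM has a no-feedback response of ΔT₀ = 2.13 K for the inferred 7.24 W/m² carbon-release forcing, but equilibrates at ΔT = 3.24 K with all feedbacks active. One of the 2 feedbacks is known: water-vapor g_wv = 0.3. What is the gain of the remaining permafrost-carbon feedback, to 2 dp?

Amplification A = ΔT/ΔT₀ = 3.24/2.13 = 1.521.
Total gain g = 1 − 1/A = 1 − 1/1.521 = 0.3425.
The known gain is 0.3.
g_pf = 0.3425 − 0.3 = 0.04.

0.04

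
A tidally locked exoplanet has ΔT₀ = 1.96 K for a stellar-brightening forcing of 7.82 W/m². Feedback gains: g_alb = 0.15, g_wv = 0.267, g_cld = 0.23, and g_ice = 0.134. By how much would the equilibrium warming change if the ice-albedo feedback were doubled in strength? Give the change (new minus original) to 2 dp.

14.11 K

Original: g = 0.781, ΔT = 1.96/(1−0.781) = 8.9498 K.
With doubled ice-albedo: g' = 0.915, ΔT' = 1.96/(1−0.915) = 23.0588 K.
Change = 23.0588 − 8.9498 = 14.11 K.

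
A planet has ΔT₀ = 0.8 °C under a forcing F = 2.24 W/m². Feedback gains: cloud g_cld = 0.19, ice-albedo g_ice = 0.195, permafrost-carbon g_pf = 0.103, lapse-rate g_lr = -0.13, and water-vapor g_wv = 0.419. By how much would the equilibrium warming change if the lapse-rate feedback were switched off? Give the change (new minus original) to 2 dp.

5.01 °C

Original: g = 0.777, ΔT = 0.8/(1−0.777) = 3.5874 °C.
Without lapse-rate: g' = 0.907, ΔT' = 0.8/(1−0.907) = 8.6022 °C.
Change = 8.6022 − 3.5874 = 5.01 °C.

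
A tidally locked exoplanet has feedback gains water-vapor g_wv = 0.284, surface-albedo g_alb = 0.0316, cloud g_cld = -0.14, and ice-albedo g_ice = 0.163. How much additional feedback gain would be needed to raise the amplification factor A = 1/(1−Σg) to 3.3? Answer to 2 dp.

Current total gain = 0.3386.
Target gain for A = 3.3: g* = 1 − 1/3.3 = 0.697.
Additional gain needed = 0.697 − 0.3386 = 0.36.

0.36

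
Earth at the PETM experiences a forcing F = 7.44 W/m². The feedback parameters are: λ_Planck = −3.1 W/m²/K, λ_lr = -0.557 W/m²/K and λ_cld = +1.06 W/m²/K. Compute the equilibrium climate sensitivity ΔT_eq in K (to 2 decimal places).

Net feedback parameter λ = (−3.1) + (-0.557) + (+1.06) = -2.597 W/m²/K.
ΔT = −F/λ = −7.44/(-2.597) = 2.86 K.

2.86 K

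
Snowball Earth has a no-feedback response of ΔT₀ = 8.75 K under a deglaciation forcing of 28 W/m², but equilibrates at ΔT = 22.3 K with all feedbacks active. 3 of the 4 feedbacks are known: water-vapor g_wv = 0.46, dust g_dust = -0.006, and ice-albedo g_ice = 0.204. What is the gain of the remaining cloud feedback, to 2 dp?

Amplification A = ΔT/ΔT₀ = 22.3/8.75 = 2.549.
Total gain g = 1 − 1/A = 1 − 1/2.549 = 0.6077.
Known gains sum to 0.46 − 0.006 + 0.204 = 0.658.
g_cld = 0.6077 − 0.658 = -0.05.

-0.05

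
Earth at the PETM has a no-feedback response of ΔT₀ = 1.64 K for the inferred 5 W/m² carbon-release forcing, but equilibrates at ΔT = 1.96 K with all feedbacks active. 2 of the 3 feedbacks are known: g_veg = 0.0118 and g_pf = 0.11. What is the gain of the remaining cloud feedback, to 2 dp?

Amplification A = ΔT/ΔT₀ = 1.96/1.64 = 1.195.
Total gain g = 1 − 1/A = 1 − 1/1.195 = 0.1632.
Known gains sum to 0.0118 + 0.11 = 0.1218.
g_cld = 0.1632 − 0.1218 = 0.04.

0.04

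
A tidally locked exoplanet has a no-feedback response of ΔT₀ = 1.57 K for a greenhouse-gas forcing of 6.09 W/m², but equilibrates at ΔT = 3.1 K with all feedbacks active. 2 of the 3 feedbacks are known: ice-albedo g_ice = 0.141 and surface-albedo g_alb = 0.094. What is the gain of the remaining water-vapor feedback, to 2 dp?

Amplification A = ΔT/ΔT₀ = 3.1/1.57 = 1.975.
Total gain g = 1 − 1/A = 1 − 1/1.975 = 0.4937.
Known gains sum to 0.141 + 0.094 = 0.235.
g_wv = 0.4937 − 0.235 = 0.26.

0.26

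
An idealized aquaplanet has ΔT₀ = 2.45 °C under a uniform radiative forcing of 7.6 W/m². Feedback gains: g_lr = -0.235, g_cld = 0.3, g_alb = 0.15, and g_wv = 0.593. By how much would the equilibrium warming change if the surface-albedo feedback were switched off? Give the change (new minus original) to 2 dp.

-5.60 °C

Original: g = 0.808, ΔT = 2.45/(1−0.808) = 12.7604 °C.
Without surface-albedo: g' = 0.658, ΔT' = 2.45/(1−0.658) = 7.1637 °C.
Change = 7.1637 − 12.7604 = -5.60 °C.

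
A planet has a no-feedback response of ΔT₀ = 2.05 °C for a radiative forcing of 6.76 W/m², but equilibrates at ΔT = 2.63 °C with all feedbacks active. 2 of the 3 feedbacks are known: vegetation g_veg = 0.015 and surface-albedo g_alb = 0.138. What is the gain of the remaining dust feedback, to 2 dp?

0.07

Amplification A = ΔT/ΔT₀ = 2.63/2.05 = 1.283.
Total gain g = 1 − 1/A = 1 − 1/1.283 = 0.2206.
Known gains sum to 0.015 + 0.138 = 0.153.
g_dust = 0.2206 − 0.153 = 0.07.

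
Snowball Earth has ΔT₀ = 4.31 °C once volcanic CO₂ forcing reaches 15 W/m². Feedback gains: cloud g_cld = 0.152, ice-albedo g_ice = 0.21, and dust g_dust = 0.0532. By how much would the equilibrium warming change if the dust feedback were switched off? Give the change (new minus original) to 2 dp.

-0.61 °C

Original: g = 0.4152, ΔT = 4.31/(1−0.4152) = 7.3700 °C.
Without dust: g' = 0.362, ΔT' = 4.31/(1−0.362) = 6.7555 °C.
Change = 6.7555 − 7.3700 = -0.61 °C.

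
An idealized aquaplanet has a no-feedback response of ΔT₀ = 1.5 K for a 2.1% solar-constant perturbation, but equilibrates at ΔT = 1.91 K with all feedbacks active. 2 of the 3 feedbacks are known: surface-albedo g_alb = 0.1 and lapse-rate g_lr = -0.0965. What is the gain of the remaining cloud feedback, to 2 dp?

0.21

Amplification A = ΔT/ΔT₀ = 1.91/1.5 = 1.273.
Total gain g = 1 − 1/A = 1 − 1/1.273 = 0.2145.
Known gains sum to 0.1 − 0.0965 = 0.0035.
g_cld = 0.2145 − 0.0035 = 0.21.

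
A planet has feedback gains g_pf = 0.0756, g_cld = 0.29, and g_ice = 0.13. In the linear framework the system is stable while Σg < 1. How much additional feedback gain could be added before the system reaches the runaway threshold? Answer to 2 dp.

0.50

Current total gain = 0.0756 + 0.29 + 0.13 = 0.4956.
Margin to runaway = 1 − 0.4956 = 0.50.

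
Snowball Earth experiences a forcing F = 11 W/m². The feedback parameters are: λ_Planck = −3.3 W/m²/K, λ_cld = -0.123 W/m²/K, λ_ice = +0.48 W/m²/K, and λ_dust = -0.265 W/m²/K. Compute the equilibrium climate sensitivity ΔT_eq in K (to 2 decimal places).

Net feedback parameter λ = (−3.3) + (-0.123) + (+0.48) + (-0.265) = -3.208 W/m²/K.
ΔT = −F/λ = −11/(-3.208) = 3.43 K.

3.43 K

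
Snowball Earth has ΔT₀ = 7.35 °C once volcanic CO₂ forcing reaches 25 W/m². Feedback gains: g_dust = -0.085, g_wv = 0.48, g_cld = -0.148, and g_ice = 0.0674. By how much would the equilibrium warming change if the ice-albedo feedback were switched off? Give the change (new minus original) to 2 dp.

-0.96 °C

Original: g = 0.3144, ΔT = 7.35/(1−0.3144) = 10.7205 °C.
Without ice-albedo: g' = 0.247, ΔT' = 7.35/(1−0.247) = 9.7610 °C.
Change = 9.7610 − 10.7205 = -0.96 °C.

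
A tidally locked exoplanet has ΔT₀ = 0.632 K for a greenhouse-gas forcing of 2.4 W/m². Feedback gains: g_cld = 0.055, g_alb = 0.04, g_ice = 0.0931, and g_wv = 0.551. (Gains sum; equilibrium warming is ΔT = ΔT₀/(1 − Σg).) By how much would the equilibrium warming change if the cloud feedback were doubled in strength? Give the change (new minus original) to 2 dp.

0.65 K

Original: g = 0.7391, ΔT = 0.632/(1−0.7391) = 2.4224 K.
With doubled cloud: g' = 0.7941, ΔT' = 0.632/(1−0.7941) = 3.0695 K.
Change = 3.0695 − 2.4224 = 0.65 K.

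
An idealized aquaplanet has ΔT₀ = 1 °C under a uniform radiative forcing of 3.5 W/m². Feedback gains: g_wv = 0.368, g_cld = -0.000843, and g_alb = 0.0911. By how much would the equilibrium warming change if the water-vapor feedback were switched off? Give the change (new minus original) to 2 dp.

-0.75 °C

Original: g = 0.458257, ΔT = 1/(1−0.458257) = 1.8459 °C.
Without water-vapor: g' = 0.090257, ΔT' = 1/(1−0.090257) = 1.0992 °C.
Change = 1.0992 − 1.8459 = -0.75 °C.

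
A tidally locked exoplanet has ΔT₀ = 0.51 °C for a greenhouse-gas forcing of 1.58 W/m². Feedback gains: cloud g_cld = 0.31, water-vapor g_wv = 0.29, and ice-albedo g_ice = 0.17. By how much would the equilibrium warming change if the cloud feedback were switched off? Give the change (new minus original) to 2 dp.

-1.27 °C

Original: g = 0.77, ΔT = 0.51/(1−0.77) = 2.2174 °C.
Without cloud: g' = 0.46, ΔT' = 0.51/(1−0.46) = 0.9444 °C.
Change = 0.9444 − 2.2174 = -1.27 °C.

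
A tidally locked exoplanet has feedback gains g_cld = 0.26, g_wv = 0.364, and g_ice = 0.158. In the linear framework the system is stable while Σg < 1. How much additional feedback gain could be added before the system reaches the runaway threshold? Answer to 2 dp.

Current total gain = 0.26 + 0.364 + 0.158 = 0.782.
Margin to runaway = 1 − 0.782 = 0.22.

0.22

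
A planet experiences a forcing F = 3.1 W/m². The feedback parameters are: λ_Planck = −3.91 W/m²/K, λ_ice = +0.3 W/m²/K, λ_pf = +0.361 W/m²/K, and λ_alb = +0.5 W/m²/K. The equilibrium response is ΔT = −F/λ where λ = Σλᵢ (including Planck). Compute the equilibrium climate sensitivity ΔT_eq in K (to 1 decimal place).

Net feedback parameter λ = (−3.91) + (+0.3) + (+0.361) + (+0.5) = -2.749 W/m²/K.
ΔT = −F/λ = −3.1/(-2.749) = 1.1 K.

1.1 K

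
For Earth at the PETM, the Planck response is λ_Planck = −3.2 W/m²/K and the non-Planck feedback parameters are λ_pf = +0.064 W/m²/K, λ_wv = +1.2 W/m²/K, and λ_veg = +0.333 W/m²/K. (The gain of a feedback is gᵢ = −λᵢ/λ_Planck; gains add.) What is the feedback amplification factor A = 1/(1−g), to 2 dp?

Convert to gains: g_pf = 0.064/3.2 = 0.02; g_wv = 1.2/3.2 = 0.375; g_veg = 0.333/3.2 = 0.1041.
Total gain g = 0.4991.
A = 1/(1 − 0.4991) = 2.00.

2.00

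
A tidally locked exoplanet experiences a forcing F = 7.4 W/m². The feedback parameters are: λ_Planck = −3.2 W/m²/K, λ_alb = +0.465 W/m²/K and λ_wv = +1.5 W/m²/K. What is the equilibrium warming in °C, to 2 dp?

5.99 °C

Net feedback parameter λ = (−3.2) + (+0.465) + (+1.5) = -1.235 W/m²/K.
ΔT = −F/λ = −7.4/(-1.235) = 5.99 °C.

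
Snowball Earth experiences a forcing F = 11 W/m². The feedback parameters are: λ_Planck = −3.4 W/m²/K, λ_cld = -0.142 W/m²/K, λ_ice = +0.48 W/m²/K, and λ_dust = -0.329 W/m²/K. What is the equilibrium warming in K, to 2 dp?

Net feedback parameter λ = (−3.4) + (-0.142) + (+0.48) + (-0.329) = -3.391 W/m²/K.
ΔT = −F/λ = −11/(-3.391) = 3.24 K.

3.24 K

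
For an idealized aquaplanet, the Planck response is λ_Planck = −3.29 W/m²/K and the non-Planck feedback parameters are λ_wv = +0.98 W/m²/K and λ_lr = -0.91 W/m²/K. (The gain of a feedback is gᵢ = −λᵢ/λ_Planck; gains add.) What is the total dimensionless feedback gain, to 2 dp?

0.02

Convert to gains: g_wv = 0.98/3.29 = 0.2979; g_lr = -0.91/3.29 = -0.2766.
Total gain g = 0.0213.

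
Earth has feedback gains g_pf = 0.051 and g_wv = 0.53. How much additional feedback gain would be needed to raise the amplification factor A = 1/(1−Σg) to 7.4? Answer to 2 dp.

0.28

Current total gain = 0.581.
Target gain for A = 7.4: g* = 1 − 1/7.4 = 0.8649.
Additional gain needed = 0.8649 − 0.581 = 0.28.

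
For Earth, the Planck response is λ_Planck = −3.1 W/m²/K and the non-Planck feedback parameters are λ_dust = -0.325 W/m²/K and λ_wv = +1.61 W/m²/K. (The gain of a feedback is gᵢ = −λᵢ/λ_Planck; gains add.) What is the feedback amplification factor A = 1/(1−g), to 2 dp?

1.71

Convert to gains: g_dust = -0.325/3.1 = -0.1048; g_wv = 1.61/3.1 = 0.5194.
Total gain g = 0.4146.
A = 1/(1 − 0.4146) = 1.71.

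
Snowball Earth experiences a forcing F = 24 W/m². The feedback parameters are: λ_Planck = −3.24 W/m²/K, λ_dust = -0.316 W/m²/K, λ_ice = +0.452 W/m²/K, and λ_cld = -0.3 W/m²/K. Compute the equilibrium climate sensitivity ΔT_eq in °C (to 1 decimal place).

7.1 °C

Net feedback parameter λ = (−3.24) + (-0.316) + (+0.452) + (-0.3) = -3.404 W/m²/K.
ΔT = −F/λ = −24/(-3.404) = 7.1 °C.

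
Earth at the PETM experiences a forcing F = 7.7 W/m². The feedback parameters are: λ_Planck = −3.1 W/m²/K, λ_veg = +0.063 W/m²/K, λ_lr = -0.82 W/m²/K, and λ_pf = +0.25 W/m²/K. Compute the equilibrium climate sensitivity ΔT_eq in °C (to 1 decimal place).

2.1 °C

Net feedback parameter λ = (−3.1) + (+0.063) + (-0.82) + (+0.25) = -3.607 W/m²/K.
ΔT = −F/λ = −7.7/(-3.607) = 2.1 °C.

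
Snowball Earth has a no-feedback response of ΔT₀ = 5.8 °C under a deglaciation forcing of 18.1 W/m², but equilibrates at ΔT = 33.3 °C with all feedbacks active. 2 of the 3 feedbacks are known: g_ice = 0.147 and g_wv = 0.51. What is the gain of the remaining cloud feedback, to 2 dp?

Amplification A = ΔT/ΔT₀ = 33.3/5.8 = 5.741.
Total gain g = 1 − 1/A = 1 − 1/5.741 = 0.8258.
Known gains sum to 0.147 + 0.51 = 0.657.
g_cld = 0.8258 − 0.657 = 0.17.

0.17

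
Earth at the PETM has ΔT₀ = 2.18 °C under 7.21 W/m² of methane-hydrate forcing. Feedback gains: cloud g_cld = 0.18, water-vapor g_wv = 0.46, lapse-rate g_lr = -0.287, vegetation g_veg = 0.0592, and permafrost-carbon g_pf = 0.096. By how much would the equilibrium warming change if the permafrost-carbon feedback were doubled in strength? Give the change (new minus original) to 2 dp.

Original: g = 0.5082, ΔT = 2.18/(1−0.5082) = 4.4327 °C.
With doubled permafrost-carbon: g' = 0.6042, ΔT' = 2.18/(1−0.6042) = 5.5078 °C.
Change = 5.5078 − 4.4327 = 1.08 °C.

1.08 °C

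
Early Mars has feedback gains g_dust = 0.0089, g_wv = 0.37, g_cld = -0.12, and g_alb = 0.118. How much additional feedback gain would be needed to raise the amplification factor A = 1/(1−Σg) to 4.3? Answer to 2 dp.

0.39

Current total gain = 0.3769.
Target gain for A = 4.3: g* = 1 − 1/4.3 = 0.7674.
Additional gain needed = 0.7674 − 0.3769 = 0.39.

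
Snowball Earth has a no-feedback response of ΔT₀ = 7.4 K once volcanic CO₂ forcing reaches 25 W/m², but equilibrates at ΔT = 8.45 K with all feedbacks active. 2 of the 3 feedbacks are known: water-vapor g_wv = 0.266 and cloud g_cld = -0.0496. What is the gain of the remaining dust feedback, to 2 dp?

-0.09

Amplification A = ΔT/ΔT₀ = 8.45/7.4 = 1.142.
Total gain g = 1 − 1/A = 1 − 1/1.142 = 0.1243.
Known gains sum to 0.266 − 0.0496 = 0.2164.
g_dust = 0.1243 − 0.2164 = -0.09.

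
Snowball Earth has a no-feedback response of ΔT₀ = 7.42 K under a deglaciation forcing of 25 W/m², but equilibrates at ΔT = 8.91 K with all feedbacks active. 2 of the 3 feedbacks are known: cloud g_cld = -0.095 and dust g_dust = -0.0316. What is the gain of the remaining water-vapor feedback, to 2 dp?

0.29

Amplification A = ΔT/ΔT₀ = 8.91/7.42 = 1.201.
Total gain g = 1 − 1/A = 1 − 1/1.201 = 0.1674.
Known gains sum to -0.095 − 0.0316 = -0.1266.
g_wv = 0.1674 + 0.1266 = 0.29.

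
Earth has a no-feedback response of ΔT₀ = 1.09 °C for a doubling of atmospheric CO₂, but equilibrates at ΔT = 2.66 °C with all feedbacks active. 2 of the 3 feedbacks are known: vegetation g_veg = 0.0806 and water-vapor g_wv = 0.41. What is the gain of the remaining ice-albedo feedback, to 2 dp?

Amplification A = ΔT/ΔT₀ = 2.66/1.09 = 2.44.
Total gain g = 1 − 1/A = 1 − 1/2.44 = 0.5902.
Known gains sum to 0.0806 + 0.41 = 0.4906.
g_ice = 0.5902 − 0.4906 = 0.10.

0.10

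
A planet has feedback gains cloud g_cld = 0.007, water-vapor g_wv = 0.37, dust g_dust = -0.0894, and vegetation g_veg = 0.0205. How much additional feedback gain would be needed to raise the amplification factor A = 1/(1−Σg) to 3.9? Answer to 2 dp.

0.44

Current total gain = 0.3081.
Target gain for A = 3.9: g* = 1 − 1/3.9 = 0.7436.
Additional gain needed = 0.7436 − 0.3081 = 0.44.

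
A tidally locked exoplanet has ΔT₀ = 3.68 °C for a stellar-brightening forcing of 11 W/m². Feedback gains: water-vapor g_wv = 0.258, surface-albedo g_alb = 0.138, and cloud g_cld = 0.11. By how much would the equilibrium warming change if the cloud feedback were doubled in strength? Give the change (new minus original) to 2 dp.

Original: g = 0.506, ΔT = 3.68/(1−0.506) = 7.4494 °C.
With doubled cloud: g' = 0.616, ΔT' = 3.68/(1−0.616) = 9.5833 °C.
Change = 9.5833 − 7.4494 = 2.13 °C.

2.13 °C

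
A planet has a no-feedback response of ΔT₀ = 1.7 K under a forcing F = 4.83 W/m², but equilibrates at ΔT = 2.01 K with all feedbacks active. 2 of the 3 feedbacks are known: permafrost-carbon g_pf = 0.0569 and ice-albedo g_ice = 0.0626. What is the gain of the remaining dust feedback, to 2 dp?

0.03

Amplification A = ΔT/ΔT₀ = 2.01/1.7 = 1.182.
Total gain g = 1 − 1/A = 1 − 1/1.182 = 0.154.
Known gains sum to 0.0569 + 0.0626 = 0.1195.
g_dust = 0.154 − 0.1195 = 0.03.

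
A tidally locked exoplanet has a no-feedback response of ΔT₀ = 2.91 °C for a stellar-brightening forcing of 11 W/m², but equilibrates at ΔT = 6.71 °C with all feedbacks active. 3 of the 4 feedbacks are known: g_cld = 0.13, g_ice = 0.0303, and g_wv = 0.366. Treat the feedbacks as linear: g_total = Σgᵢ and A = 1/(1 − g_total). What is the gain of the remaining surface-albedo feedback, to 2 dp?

0.04

Amplification A = ΔT/ΔT₀ = 6.71/2.91 = 2.306.
Total gain g = 1 − 1/A = 1 − 1/2.306 = 0.5663.
Known gains sum to 0.13 + 0.0303 + 0.366 = 0.5263.
g_alb = 0.5663 − 0.5263 = 0.04.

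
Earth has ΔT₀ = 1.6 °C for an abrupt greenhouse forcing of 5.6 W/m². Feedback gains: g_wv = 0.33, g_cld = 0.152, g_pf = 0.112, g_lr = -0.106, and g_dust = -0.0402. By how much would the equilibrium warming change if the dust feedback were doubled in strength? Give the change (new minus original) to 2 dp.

-0.20 °C

Original: g = 0.4478, ΔT = 1.6/(1−0.4478) = 2.8975 °C.
With doubled dust: g' = 0.4076, ΔT' = 1.6/(1−0.4076) = 2.7009 °C.
Change = 2.7009 − 2.8975 = -0.20 °C.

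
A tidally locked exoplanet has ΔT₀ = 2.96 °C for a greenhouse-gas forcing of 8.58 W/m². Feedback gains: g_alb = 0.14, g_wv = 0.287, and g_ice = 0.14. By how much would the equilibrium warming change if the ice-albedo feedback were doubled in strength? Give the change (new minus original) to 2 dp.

3.27 °C

Original: g = 0.567, ΔT = 2.96/(1−0.567) = 6.8360 °C.
With doubled ice-albedo: g' = 0.707, ΔT' = 2.96/(1−0.707) = 10.1024 °C.
Change = 10.1024 − 6.8360 = 3.27 °C.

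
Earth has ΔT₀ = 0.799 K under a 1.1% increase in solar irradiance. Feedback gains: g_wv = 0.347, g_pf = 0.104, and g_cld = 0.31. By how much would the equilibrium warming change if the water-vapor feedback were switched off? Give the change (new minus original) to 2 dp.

-1.98 K

Original: g = 0.761, ΔT = 0.799/(1−0.761) = 3.3431 K.
Without water-vapor: g' = 0.414, ΔT' = 0.799/(1−0.414) = 1.3635 K.
Change = 1.3635 − 3.3431 = -1.98 K.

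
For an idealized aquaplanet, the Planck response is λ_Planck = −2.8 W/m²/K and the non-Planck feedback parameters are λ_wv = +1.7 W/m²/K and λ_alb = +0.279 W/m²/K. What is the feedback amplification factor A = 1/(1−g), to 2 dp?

Convert to gains: g_wv = 1.7/2.8 = 0.6071; g_alb = 0.279/2.8 = 0.09964.
Total gain g = 0.70674.
A = 1/(1 − 0.70674) = 3.41.

3.41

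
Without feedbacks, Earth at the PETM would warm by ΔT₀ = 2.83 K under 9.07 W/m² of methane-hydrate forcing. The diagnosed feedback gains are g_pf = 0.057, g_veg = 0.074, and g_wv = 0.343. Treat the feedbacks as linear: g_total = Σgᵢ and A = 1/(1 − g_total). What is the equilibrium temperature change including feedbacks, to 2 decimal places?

Total gain g = 0.057 + 0.074 + 0.343 = 0.474.
Amplification A = 1/(1 − 0.474) = 1.901.
ΔT = 2.83 × 1.901 = 5.38 K.

5.38 K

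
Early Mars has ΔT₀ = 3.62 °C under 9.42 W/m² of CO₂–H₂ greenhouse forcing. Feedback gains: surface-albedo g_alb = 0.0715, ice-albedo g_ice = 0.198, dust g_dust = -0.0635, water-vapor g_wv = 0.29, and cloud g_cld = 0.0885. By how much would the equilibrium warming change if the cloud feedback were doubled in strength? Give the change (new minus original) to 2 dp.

Original: g = 0.5845, ΔT = 3.62/(1−0.5845) = 8.7124 °C.
With doubled cloud: g' = 0.673, ΔT' = 3.62/(1−0.673) = 11.0703 °C.
Change = 11.0703 − 8.7124 = 2.36 °C.

2.36 °C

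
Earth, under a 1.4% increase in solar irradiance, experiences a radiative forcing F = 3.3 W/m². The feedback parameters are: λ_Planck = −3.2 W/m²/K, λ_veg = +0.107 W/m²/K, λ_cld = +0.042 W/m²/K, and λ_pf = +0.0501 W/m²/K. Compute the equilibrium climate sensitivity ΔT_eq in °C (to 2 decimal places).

Net feedback parameter λ = (−3.2) + (+0.107) + (+0.042) + (+0.0501) = -3.0009 W/m²/K.
ΔT = −F/λ = −3.3/(-3.0009) = 1.10 °C.

1.10 °C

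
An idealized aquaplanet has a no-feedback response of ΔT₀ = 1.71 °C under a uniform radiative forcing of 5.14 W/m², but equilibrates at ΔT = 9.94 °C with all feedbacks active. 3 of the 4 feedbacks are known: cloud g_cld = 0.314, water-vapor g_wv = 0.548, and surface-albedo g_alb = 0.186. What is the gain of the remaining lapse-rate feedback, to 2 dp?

Amplification A = ΔT/ΔT₀ = 9.94/1.71 = 5.813.
Total gain g = 1 − 1/A = 1 − 1/5.813 = 0.828.
Known gains sum to 0.314 + 0.548 + 0.186 = 1.048.
g_lr = 0.828 − 1.048 = -0.22.

-0.22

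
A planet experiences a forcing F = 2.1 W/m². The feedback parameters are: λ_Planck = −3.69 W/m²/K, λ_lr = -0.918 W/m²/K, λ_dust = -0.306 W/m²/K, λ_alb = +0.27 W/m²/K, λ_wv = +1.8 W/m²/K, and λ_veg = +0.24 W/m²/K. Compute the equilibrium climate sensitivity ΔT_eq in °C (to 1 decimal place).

Net feedback parameter λ = (−3.69) + (-0.918) + (-0.306) + (+0.27) + (+1.8) + (+0.24) = -2.604 W/m²/K.
ΔT = −F/λ = −2.1/(-2.604) = 0.8 °C.

0.8 °C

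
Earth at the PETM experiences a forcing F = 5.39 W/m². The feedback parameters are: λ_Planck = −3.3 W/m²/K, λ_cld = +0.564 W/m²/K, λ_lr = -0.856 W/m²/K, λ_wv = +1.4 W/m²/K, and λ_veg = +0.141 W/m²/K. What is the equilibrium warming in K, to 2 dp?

Net feedback parameter λ = (−3.3) + (+0.564) + (-0.856) + (+1.4) + (+0.141) = -2.051 W/m²/K.
ΔT = −F/λ = −5.39/(-2.051) = 2.63 K.

2.63 K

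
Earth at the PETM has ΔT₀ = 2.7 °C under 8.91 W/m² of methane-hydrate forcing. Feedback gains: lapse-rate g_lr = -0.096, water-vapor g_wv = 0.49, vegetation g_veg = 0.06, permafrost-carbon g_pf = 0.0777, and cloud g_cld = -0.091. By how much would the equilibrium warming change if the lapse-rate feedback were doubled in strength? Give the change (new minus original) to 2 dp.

-0.71 °C

Original: g = 0.4407, ΔT = 2.7/(1−0.4407) = 4.8275 °C.
With doubled lapse-rate: g' = 0.3447, ΔT' = 2.7/(1−0.3447) = 4.1203 °C.
Change = 4.1203 − 4.8275 = -0.71 °C.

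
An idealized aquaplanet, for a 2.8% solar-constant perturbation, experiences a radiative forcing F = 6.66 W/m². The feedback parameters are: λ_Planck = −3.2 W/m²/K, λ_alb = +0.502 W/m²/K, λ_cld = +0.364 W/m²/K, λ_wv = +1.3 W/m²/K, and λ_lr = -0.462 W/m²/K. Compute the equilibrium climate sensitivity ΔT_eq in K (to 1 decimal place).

Net feedback parameter λ = (−3.2) + (+0.502) + (+0.364) + (+1.3) + (-0.462) = -1.496 W/m²/K.
ΔT = −F/λ = −6.66/(-1.496) = 4.5 K.

4.5 K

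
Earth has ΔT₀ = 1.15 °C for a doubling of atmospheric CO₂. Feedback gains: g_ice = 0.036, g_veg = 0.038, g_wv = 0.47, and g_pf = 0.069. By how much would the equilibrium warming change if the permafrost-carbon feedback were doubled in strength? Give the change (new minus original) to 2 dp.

0.64 °C

Original: g = 0.613, ΔT = 1.15/(1−0.613) = 2.9716 °C.
With doubled permafrost-carbon: g' = 0.682, ΔT' = 1.15/(1−0.682) = 3.6164 °C.
Change = 3.6164 − 2.9716 = 0.64 °C.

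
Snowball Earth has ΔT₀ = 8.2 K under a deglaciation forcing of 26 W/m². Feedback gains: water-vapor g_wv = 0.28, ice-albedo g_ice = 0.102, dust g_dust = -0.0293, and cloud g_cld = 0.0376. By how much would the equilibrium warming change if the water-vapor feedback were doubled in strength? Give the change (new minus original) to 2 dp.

11.42 K

Original: g = 0.3903, ΔT = 8.2/(1−0.3903) = 13.4492 K.
With doubled water-vapor: g' = 0.6703, ΔT' = 8.2/(1−0.6703) = 24.8711 K.
Change = 24.8711 − 13.4492 = 11.42 K.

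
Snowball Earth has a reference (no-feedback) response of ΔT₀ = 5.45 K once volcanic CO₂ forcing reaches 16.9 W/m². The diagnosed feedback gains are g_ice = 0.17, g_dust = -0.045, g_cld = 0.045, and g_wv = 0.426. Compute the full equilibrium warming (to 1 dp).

Total gain g = 0.17 − 0.045 + 0.045 + 0.426 = 0.596.
Amplification A = 1/(1 − 0.596) = 2.475.
ΔT = 5.45 × 2.475 = 13.5 K.

13.5 K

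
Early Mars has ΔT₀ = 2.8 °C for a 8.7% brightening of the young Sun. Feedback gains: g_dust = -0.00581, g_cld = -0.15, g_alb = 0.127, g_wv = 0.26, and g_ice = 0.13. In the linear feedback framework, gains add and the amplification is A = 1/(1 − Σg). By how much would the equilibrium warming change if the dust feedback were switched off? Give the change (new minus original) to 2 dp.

Original: g = 0.36119, ΔT = 2.8/(1−0.36119) = 4.3831 °C.
Without dust: g' = 0.367, ΔT' = 2.8/(1−0.367) = 4.4234 °C.
Change = 4.4234 − 4.3831 = 0.04 °C.

0.04 °C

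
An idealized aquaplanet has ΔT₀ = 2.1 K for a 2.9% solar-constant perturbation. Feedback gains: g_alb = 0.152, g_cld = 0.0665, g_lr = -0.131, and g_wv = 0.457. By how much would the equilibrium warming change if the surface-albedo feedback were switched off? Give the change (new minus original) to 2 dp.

-1.15 K

Original: g = 0.5445, ΔT = 2.1/(1−0.5445) = 4.6103 K.
Without surface-albedo: g' = 0.3925, ΔT' = 2.1/(1−0.3925) = 3.4568 K.
Change = 3.4568 − 4.6103 = -1.15 K.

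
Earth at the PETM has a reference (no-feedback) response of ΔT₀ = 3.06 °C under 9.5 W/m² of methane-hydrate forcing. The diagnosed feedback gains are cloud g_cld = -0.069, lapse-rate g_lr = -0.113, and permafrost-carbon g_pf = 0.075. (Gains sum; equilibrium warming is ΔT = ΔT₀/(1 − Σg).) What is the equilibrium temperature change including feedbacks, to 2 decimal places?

Total gain g = -0.069 − 0.113 + 0.075 = -0.107.
Amplification A = 1/(1 + 0.107) = 0.9033.
ΔT = 3.06 × 0.9033 = 2.76 °C.

2.76 °C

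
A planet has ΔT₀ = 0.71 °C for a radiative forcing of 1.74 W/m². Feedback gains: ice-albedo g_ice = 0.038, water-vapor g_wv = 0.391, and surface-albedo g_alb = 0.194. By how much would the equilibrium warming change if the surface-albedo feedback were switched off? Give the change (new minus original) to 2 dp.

Original: g = 0.623, ΔT = 0.71/(1−0.623) = 1.8833 °C.
Without surface-albedo: g' = 0.429, ΔT' = 0.71/(1−0.429) = 1.2434 °C.
Change = 1.2434 − 1.8833 = -0.64 °C.

-0.64 °C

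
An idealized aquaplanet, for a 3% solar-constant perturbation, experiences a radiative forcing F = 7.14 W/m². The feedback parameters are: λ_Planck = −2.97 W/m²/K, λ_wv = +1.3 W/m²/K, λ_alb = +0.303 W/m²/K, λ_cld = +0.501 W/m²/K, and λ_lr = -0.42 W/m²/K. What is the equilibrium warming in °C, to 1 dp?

5.6 °C

Net feedback parameter λ = (−2.97) + (+1.3) + (+0.303) + (+0.501) + (-0.42) = -1.286 W/m²/K.
ΔT = −F/λ = −7.14/(-1.286) = 5.6 °C.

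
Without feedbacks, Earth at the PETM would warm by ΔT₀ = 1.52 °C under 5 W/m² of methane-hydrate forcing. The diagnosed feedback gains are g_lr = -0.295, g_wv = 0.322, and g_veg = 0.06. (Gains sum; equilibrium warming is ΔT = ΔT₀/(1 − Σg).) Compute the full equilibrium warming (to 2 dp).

1.66 °C

Total gain g = -0.295 + 0.322 + 0.06 = 0.087.
Amplification A = 1/(1 − 0.087) = 1.095.
ΔT = 1.52 × 1.095 = 1.66 °C.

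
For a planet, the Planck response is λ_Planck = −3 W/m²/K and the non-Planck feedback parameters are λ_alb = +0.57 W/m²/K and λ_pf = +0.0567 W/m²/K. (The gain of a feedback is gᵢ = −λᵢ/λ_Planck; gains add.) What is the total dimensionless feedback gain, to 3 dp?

Convert to gains: g_alb = 0.57/3 = 0.19; g_pf = 0.0567/3 = 0.0189.
Total gain g = 0.2089.

0.209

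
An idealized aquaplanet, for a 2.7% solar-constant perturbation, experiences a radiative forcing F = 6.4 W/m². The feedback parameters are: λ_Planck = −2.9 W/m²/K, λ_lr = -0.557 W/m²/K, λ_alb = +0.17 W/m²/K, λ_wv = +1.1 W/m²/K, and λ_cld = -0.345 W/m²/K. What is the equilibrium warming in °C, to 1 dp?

2.5 °C

Net feedback parameter λ = (−2.9) + (-0.557) + (+0.17) + (+1.1) + (-0.345) = -2.532 W/m²/K.
ΔT = −F/λ = −6.4/(-2.532) = 2.5 °C.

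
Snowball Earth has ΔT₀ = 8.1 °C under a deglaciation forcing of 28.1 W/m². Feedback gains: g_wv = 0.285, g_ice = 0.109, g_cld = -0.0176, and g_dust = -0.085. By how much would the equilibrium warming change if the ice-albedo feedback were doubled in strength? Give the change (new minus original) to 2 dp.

Original: g = 0.2914, ΔT = 8.1/(1−0.2914) = 11.4310 °C.
With doubled ice-albedo: g' = 0.4004, ΔT' = 8.1/(1−0.4004) = 13.5090 °C.
Change = 13.5090 − 11.4310 = 2.08 °C.

2.08 °C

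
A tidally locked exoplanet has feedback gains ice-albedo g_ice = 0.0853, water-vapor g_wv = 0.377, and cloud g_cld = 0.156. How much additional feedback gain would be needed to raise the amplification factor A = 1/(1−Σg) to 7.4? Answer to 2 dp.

0.25

Current total gain = 0.6183.
Target gain for A = 7.4: g* = 1 − 1/7.4 = 0.8649.
Additional gain needed = 0.8649 − 0.6183 = 0.25.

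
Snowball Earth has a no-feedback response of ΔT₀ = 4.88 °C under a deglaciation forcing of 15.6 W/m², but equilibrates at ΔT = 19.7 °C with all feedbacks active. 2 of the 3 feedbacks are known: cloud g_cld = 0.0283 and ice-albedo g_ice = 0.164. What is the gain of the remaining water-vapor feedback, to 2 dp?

0.56

Amplification A = ΔT/ΔT₀ = 19.7/4.88 = 4.037.
Total gain g = 1 − 1/A = 1 − 1/4.037 = 0.7523.
Known gains sum to 0.0283 + 0.164 = 0.1923.
g_wv = 0.7523 − 0.1923 = 0.56.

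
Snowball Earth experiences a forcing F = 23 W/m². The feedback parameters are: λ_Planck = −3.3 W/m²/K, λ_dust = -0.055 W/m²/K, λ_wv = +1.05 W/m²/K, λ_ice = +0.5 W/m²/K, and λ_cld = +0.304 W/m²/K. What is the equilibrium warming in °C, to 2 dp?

Net feedback parameter λ = (−3.3) + (-0.055) + (+1.05) + (+0.5) + (+0.304) = -1.501 W/m²/K.
ΔT = −F/λ = −23/(-1.501) = 15.32 °C.

15.32 °C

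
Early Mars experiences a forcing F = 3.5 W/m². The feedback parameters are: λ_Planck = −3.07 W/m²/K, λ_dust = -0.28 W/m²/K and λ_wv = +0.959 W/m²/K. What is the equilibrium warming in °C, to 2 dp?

Net feedback parameter λ = (−3.07) + (-0.28) + (+0.959) = -2.391 W/m²/K.
ΔT = −F/λ = −3.5/(-2.391) = 1.46 °C.

1.46 °C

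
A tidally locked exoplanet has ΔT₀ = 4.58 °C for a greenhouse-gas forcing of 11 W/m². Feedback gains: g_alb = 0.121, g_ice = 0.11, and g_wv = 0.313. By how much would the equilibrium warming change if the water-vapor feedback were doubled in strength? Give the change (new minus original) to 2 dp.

21.98 °C

Original: g = 0.544, ΔT = 4.58/(1−0.544) = 10.0439 °C.
With doubled water-vapor: g' = 0.857, ΔT' = 4.58/(1−0.857) = 32.0280 °C.
Change = 32.0280 − 10.0439 = 21.98 °C.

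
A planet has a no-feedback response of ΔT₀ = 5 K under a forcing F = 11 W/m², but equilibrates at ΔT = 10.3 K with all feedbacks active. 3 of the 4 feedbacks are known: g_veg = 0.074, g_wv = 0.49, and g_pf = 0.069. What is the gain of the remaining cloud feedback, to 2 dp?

Amplification A = ΔT/ΔT₀ = 10.3/5 = 2.06.
Total gain g = 1 − 1/A = 1 − 1/2.06 = 0.5146.
Known gains sum to 0.074 + 0.49 + 0.069 = 0.633.
g_cld = 0.5146 − 0.633 = -0.12.

-0.12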